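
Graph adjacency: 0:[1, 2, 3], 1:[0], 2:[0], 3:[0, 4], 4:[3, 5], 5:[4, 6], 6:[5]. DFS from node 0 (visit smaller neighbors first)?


DFS stack-based: start with [0]
Visit order: [0, 1, 2, 3, 4, 5, 6]


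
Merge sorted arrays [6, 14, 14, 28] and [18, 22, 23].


Compare heads, take smaller each step.
Merged: [6, 14, 14, 18, 22, 23, 28]


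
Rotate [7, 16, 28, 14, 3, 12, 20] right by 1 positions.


Right rotate by 1: [20, 7, 16, 28, 14, 3, 12]


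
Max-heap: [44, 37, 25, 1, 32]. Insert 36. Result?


Append 36: [44, 37, 25, 1, 32, 36]
Bubble up: swap idx 5(36) with idx 2(25)
Result: [44, 37, 36, 1, 32, 25]


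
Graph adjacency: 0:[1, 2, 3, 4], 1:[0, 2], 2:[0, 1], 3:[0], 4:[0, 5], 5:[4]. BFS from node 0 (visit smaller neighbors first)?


BFS queue: start with [0]
Visit order: [0, 1, 2, 3, 4, 5]


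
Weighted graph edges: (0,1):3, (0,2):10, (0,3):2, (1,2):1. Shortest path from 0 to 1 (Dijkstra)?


Dijkstra from 0:
Distances: {0: 0, 1: 3, 2: 4, 3: 2}
Shortest distance to 1 = 3, path = [0, 1]


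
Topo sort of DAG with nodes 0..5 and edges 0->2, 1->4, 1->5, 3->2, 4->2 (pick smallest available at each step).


Kahn's algorithm, process smallest node first
Order: [0, 1, 3, 4, 2, 5]


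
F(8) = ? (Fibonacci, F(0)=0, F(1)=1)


F(n)=F(n-1)+F(n-2)
...F(6)=8, F(7)=13, F(8)=21


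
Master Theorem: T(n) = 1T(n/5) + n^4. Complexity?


a=1, b=5, c=4. log_5(1)=0 < c=4. Case 3: O(n^c) = O(n^4)
Complexity: O(n^4)


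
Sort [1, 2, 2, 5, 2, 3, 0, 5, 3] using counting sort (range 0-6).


Count array: [1, 1, 3, 2, 0, 2, 0]
Reconstruct: [0, 1, 2, 2, 2, 3, 3, 5, 5]


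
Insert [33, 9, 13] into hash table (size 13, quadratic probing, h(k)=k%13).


Insertions: 33->slot 7; 9->slot 9; 13->slot 0
Table: [13, None, None, None, None, None, None, 33, None, 9, None, None, None]


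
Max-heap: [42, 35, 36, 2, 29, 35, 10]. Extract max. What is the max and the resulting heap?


Max = 42
Replace root with last, heapify down
Resulting heap: [36, 35, 35, 2, 29, 10]


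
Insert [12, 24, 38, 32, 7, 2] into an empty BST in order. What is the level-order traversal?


Root = 12; build tree by BST insertion.
Level-Order traversal: [12, 7, 24, 2, 38, 32]


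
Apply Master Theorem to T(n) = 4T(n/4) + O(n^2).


a=4, b=4, c=2. log_4(4)=1 < c=2. Case 3: O(n^c) = O(n^2)
Complexity: O(n^2)


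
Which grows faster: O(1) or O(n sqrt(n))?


constant grows slower than n^1.5
O(1) is asymptotically smaller; O(n sqrt(n)) grows faster


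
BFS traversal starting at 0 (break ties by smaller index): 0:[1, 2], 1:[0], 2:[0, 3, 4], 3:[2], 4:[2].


BFS queue: start with [0]
Visit order: [0, 1, 2, 3, 4]


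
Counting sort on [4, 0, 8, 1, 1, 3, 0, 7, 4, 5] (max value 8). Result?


Count array: [2, 2, 0, 1, 2, 1, 0, 1, 1]
Reconstruct: [0, 0, 1, 1, 3, 4, 4, 5, 7, 8]


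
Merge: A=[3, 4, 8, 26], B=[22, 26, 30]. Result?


Compare heads, take smaller each step.
Merged: [3, 4, 8, 22, 26, 26, 30]


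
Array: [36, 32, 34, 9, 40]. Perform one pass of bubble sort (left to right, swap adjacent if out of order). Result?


After one pass: [32, 34, 9, 36, 40]


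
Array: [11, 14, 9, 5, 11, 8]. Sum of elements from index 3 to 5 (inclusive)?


Prefix sums: [0, 11, 25, 34, 39, 50, 58]
Sum[3..5] = prefix[6] - prefix[3] = 58 - 34 = 24


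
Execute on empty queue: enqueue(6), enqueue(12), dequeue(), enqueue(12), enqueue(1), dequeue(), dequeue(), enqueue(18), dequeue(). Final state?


enqueue(6) -> [6]
enqueue(12) -> [6, 12]
dequeue() returns 6 -> [12]
enqueue(12) -> [12, 12]
enqueue(1) -> [12, 12, 1]
dequeue() returns 12 -> [12, 1]
dequeue() returns 12 -> [1]
enqueue(18) -> [1, 18]
dequeue() returns 1 -> [18]
Final queue (front to back): [18]


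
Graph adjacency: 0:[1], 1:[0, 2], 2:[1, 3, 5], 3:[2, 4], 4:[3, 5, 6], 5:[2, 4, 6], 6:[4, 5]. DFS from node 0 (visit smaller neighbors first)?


DFS stack-based: start with [0]
Visit order: [0, 1, 2, 3, 4, 5, 6]


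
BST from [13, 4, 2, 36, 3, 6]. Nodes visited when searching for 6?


BST root = 13
Search for 6: compare at each node
Path: [13, 4, 6]


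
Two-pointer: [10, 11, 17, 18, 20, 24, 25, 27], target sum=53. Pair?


Two pointers: lo=0, hi=7
No pair sums to 53


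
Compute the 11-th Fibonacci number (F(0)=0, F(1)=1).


F(n)=F(n-1)+F(n-2)
...F(9)=34, F(10)=55, F(11)=89


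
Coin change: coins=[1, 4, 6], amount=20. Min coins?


dp[0]=0; dp[i]=1+min(dp[i-c] for c in coins)
...dp[15]=4, dp[16]=3, dp[17]=4, dp[18]=3, dp[19]=4, dp[20]=4
Minimum coins for 20 = 4


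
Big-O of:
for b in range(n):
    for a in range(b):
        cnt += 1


Per nesting level: O(n) * O(n) [triangular over b] = O(n^2)
Complexity: O(n^2)


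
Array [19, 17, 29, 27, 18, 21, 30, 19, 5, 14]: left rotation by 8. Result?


Left rotate by 8: [5, 14, 19, 17, 29, 27, 18, 21, 30, 19]


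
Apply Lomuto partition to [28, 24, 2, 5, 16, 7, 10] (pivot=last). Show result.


Elements <= 10 go left of pivot.
Result: [2, 5, 7, 10, 16, 28, 24], pivot at index 3


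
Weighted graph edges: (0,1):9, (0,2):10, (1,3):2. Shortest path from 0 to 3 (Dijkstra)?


Dijkstra from 0:
Distances: {0: 0, 1: 9, 2: 10, 3: 11}
Shortest distance to 3 = 11, path = [0, 1, 3]


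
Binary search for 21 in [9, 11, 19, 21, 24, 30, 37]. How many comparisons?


Search for 21:
[0,6] mid=3 arr[3]=21
Total: 1 comparisons


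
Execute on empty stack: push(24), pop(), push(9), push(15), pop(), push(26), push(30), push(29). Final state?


push(24) -> [24]
pop() returns 24 -> []
push(9) -> [9]
push(15) -> [9, 15]
pop() returns 15 -> [9]
push(26) -> [9, 26]
push(30) -> [9, 26, 30]
push(29) -> [9, 26, 30, 29]
Final stack (bottom to top): [9, 26, 30, 29]


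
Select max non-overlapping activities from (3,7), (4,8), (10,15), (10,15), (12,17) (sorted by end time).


Greedy: pick earliest-ending, then skip overlaps.
Selected (2 activities): [(3, 7), (10, 15)]


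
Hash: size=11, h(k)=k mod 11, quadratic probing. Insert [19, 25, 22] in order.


Insertions: 19->slot 8; 25->slot 3; 22->slot 0
Table: [22, None, None, 25, None, None, None, None, 19, None, None]


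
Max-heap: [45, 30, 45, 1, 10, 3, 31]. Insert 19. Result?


Append 19: [45, 30, 45, 1, 10, 3, 31, 19]
Bubble up: swap idx 7(19) with idx 3(1)
Result: [45, 30, 45, 19, 10, 3, 31, 1]


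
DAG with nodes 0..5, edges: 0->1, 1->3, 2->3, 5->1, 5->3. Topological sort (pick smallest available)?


Kahn's algorithm, process smallest node first
Order: [0, 2, 4, 5, 1, 3]


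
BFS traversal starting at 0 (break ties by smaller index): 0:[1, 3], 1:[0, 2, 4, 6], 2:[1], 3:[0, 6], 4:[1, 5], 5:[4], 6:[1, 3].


BFS queue: start with [0]
Visit order: [0, 1, 3, 2, 4, 6, 5]


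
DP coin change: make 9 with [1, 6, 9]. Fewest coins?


dp[0]=0; dp[i]=1+min(dp[i-c] for c in coins)
...dp[4]=4, dp[5]=5, dp[6]=1, dp[7]=2, dp[8]=3, dp[9]=1
Minimum coins for 9 = 1


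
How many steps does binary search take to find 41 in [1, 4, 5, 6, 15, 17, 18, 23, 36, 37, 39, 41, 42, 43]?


Search for 41:
[0,13] mid=6 arr[6]=18
[7,13] mid=10 arr[10]=39
[11,13] mid=12 arr[12]=42
[11,11] mid=11 arr[11]=41
Total: 4 comparisons


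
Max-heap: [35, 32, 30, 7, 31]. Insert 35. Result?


Append 35: [35, 32, 30, 7, 31, 35]
Bubble up: swap idx 5(35) with idx 2(30)
Result: [35, 32, 35, 7, 31, 30]


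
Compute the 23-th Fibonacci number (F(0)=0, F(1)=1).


F(n)=F(n-1)+F(n-2)
...F(21)=10946, F(22)=17711, F(23)=28657


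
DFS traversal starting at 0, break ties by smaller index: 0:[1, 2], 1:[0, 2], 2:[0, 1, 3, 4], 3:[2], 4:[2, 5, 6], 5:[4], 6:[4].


DFS stack-based: start with [0]
Visit order: [0, 1, 2, 3, 4, 5, 6]


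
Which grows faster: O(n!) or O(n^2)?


quadratic grows slower than factorial
O(n^2) is asymptotically smaller; O(n!) grows faster


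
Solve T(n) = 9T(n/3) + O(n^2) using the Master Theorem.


a=9, b=3, c=2. log_3(9)=2 = c=2. Case 2: O(n^c log n) = O(n^2 log n)
Complexity: O(n^2 log n)


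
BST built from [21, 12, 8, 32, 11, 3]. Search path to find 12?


BST root = 21
Search for 12: compare at each node
Path: [21, 12]


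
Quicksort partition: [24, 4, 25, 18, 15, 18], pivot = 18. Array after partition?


Elements <= 18 go left of pivot.
Result: [4, 18, 15, 18, 25, 24], pivot at index 3


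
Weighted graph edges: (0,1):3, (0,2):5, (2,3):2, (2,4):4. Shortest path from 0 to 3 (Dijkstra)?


Dijkstra from 0:
Distances: {0: 0, 1: 3, 2: 5, 3: 7, 4: 9}
Shortest distance to 3 = 7, path = [0, 2, 3]


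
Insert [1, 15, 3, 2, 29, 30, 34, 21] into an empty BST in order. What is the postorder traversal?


Root = 1; build tree by BST insertion.
Postorder traversal: [2, 3, 21, 34, 30, 29, 15, 1]


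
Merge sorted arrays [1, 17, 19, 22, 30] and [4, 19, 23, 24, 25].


Compare heads, take smaller each step.
Merged: [1, 4, 17, 19, 19, 22, 23, 24, 25, 30]


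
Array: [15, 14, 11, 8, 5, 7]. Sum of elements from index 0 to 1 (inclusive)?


Prefix sums: [0, 15, 29, 40, 48, 53, 60]
Sum[0..1] = prefix[2] - prefix[0] = 29 - 0 = 29


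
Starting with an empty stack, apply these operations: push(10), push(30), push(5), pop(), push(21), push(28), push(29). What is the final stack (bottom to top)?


push(10) -> [10]
push(30) -> [10, 30]
push(5) -> [10, 30, 5]
pop() returns 5 -> [10, 30]
push(21) -> [10, 30, 21]
push(28) -> [10, 30, 21, 28]
push(29) -> [10, 30, 21, 28, 29]
Final stack (bottom to top): [10, 30, 21, 28, 29]


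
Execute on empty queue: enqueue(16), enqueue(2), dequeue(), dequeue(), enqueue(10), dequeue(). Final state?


enqueue(16) -> [16]
enqueue(2) -> [16, 2]
dequeue() returns 16 -> [2]
dequeue() returns 2 -> []
enqueue(10) -> [10]
dequeue() returns 10 -> []
Final queue (front to back): []


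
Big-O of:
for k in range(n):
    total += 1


Per nesting level: O(n) = O(n)
Complexity: O(n)


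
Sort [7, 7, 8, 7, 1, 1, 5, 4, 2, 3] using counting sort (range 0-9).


Count array: [0, 2, 1, 1, 1, 1, 0, 3, 1, 0]
Reconstruct: [1, 1, 2, 3, 4, 5, 7, 7, 7, 8]


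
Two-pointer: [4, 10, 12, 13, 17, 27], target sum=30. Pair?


Two pointers: lo=0, hi=5
Found pair: (13, 17) summing to 30


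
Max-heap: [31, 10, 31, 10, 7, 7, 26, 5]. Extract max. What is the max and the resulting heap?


Max = 31
Replace root with last, heapify down
Resulting heap: [31, 10, 26, 10, 7, 7, 5]


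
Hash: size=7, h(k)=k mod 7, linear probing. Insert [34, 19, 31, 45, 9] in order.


Insertions: 34->slot 6; 19->slot 5; 31->slot 3; 45->slot 4; 9->slot 2
Table: [None, None, 9, 31, 45, 19, 34]


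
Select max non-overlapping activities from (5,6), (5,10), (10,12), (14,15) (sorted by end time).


Greedy: pick earliest-ending, then skip overlaps.
Selected (3 activities): [(5, 6), (10, 12), (14, 15)]


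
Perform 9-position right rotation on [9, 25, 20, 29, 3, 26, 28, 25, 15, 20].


Right rotate by 9: [25, 20, 29, 3, 26, 28, 25, 15, 20, 9]


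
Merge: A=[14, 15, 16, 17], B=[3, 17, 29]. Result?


Compare heads, take smaller each step.
Merged: [3, 14, 15, 16, 17, 17, 29]


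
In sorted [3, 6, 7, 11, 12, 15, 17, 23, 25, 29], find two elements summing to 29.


Two pointers: lo=0, hi=9
Found pair: (6, 23) summing to 29


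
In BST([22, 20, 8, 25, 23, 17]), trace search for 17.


BST root = 22
Search for 17: compare at each node
Path: [22, 20, 8, 17]


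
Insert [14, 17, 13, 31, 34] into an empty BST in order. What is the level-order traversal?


Root = 14; build tree by BST insertion.
Level-Order traversal: [14, 13, 17, 31, 34]


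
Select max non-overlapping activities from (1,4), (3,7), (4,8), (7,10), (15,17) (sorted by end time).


Greedy: pick earliest-ending, then skip overlaps.
Selected (3 activities): [(1, 4), (4, 8), (15, 17)]


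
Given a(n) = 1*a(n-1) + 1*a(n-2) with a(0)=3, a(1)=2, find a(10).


Build bottom-up:
...a(8)=81, a(9)=131, a(10)=1*131+1*81=212


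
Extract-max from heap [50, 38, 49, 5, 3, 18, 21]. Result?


Max = 50
Replace root with last, heapify down
Resulting heap: [49, 38, 21, 5, 3, 18]


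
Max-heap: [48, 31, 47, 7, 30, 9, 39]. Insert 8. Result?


Append 8: [48, 31, 47, 7, 30, 9, 39, 8]
Bubble up: swap idx 7(8) with idx 3(7)
Result: [48, 31, 47, 8, 30, 9, 39, 7]


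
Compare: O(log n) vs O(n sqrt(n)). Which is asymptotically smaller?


logarithmic grows slower than n^1.5
O(log n) is asymptotically smaller; O(n sqrt(n)) grows faster


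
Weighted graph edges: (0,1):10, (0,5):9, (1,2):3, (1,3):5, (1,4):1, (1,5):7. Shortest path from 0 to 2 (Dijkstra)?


Dijkstra from 0:
Distances: {0: 0, 1: 10, 2: 13, 3: 15, 4: 11, 5: 9}
Shortest distance to 2 = 13, path = [0, 1, 2]


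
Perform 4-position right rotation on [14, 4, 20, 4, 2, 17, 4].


Right rotate by 4: [4, 2, 17, 4, 14, 4, 20]


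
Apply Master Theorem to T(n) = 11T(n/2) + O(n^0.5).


a=11, b=2, c=0.5. log_2(11)=3.459 > c=0.5. Case 1: O(n^log_b(a)) = O(n^3.459)
Complexity: O(n^3.459)


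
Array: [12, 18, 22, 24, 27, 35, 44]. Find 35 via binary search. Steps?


Search for 35:
[0,6] mid=3 arr[3]=24
[4,6] mid=5 arr[5]=35
Total: 2 comparisons


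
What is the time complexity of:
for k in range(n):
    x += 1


Per nesting level: O(n) = O(n)
Complexity: O(n)


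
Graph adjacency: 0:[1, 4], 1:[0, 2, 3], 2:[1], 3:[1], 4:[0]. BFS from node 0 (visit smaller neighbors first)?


BFS queue: start with [0]
Visit order: [0, 1, 4, 2, 3]


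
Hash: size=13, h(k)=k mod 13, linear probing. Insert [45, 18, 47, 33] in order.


Insertions: 45->slot 6; 18->slot 5; 47->slot 8; 33->slot 7
Table: [None, None, None, None, None, 18, 45, 33, 47, None, None, None, None]


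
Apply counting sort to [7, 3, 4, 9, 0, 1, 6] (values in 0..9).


Count array: [1, 1, 0, 1, 1, 0, 1, 1, 0, 1]
Reconstruct: [0, 1, 3, 4, 6, 7, 9]


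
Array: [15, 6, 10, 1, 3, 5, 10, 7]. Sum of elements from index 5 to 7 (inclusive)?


Prefix sums: [0, 15, 21, 31, 32, 35, 40, 50, 57]
Sum[5..7] = prefix[8] - prefix[5] = 57 - 35 = 22


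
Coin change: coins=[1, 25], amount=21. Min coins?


dp[0]=0; dp[i]=1+min(dp[i-c] for c in coins)
...dp[16]=16, dp[17]=17, dp[18]=18, dp[19]=19, dp[20]=20, dp[21]=21
Minimum coins for 21 = 21


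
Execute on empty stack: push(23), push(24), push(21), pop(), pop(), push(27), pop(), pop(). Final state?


push(23) -> [23]
push(24) -> [23, 24]
push(21) -> [23, 24, 21]
pop() returns 21 -> [23, 24]
pop() returns 24 -> [23]
push(27) -> [23, 27]
pop() returns 27 -> [23]
pop() returns 23 -> []
Final stack (bottom to top): []


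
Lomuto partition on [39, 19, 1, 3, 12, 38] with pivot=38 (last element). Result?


Elements <= 38 go left of pivot.
Result: [19, 1, 3, 12, 38, 39], pivot at index 4


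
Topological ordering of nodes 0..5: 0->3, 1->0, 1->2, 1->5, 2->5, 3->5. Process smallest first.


Kahn's algorithm, process smallest node first
Order: [1, 0, 2, 3, 4, 5]


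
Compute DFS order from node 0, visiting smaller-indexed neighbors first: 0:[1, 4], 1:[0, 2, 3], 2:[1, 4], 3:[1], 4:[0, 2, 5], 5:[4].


DFS stack-based: start with [0]
Visit order: [0, 1, 2, 4, 5, 3]


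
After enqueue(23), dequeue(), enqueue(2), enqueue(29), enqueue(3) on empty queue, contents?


enqueue(23) -> [23]
dequeue() returns 23 -> []
enqueue(2) -> [2]
enqueue(29) -> [2, 29]
enqueue(3) -> [2, 29, 3]
Final queue (front to back): [2, 29, 3]


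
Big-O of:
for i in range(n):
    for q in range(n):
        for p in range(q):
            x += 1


Per nesting level: O(n) * O(n) * O(n) [triangular over q] = O(n^3)
Complexity: O(n^3)


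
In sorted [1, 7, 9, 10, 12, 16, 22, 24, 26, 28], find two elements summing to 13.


Two pointers: lo=0, hi=9
Found pair: (1, 12) summing to 13


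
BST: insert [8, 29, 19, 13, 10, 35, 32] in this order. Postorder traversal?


Root = 8; build tree by BST insertion.
Postorder traversal: [10, 13, 19, 32, 35, 29, 8]


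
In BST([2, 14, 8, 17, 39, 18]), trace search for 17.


BST root = 2
Search for 17: compare at each node
Path: [2, 14, 17]


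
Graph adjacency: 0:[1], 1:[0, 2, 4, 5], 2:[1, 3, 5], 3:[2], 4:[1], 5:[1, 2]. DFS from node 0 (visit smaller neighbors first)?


DFS stack-based: start with [0]
Visit order: [0, 1, 2, 3, 5, 4]


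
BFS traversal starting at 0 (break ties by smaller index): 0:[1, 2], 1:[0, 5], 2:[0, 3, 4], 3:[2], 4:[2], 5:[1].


BFS queue: start with [0]
Visit order: [0, 1, 2, 5, 3, 4]


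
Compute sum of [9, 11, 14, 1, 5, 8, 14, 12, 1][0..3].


Prefix sums: [0, 9, 20, 34, 35, 40, 48, 62, 74, 75]
Sum[0..3] = prefix[4] - prefix[0] = 35 - 0 = 35


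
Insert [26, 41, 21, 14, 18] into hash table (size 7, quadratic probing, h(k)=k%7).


Insertions: 26->slot 5; 41->slot 6; 21->slot 0; 14->slot 1; 18->slot 4
Table: [21, 14, None, None, 18, 26, 41]


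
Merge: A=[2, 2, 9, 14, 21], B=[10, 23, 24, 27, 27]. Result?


Compare heads, take smaller each step.
Merged: [2, 2, 9, 10, 14, 21, 23, 24, 27, 27]


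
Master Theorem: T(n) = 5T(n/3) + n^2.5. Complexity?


a=5, b=3, c=2.5. log_3(5)=1.465 < c=2.5. Case 3: O(n^c) = O(n^2.500)
Complexity: O(n^2.500)


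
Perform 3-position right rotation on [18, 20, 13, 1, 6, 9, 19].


Right rotate by 3: [6, 9, 19, 18, 20, 13, 1]


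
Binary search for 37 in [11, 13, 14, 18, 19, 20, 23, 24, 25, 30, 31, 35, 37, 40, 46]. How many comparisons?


Search for 37:
[0,14] mid=7 arr[7]=24
[8,14] mid=11 arr[11]=35
[12,14] mid=13 arr[13]=40
[12,12] mid=12 arr[12]=37
Total: 4 comparisons


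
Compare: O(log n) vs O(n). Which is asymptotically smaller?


logarithmic grows slower than linear
O(log n) is asymptotically smaller; O(n) grows faster


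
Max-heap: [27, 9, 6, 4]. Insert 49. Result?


Append 49: [27, 9, 6, 4, 49]
Bubble up: swap idx 4(49) with idx 1(9); swap idx 1(49) with idx 0(27)
Result: [49, 27, 6, 4, 9]


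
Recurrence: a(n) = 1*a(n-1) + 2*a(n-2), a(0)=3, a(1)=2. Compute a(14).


Build bottom-up:
...a(12)=6828, a(13)=13652, a(14)=1*13652+2*6828=27308


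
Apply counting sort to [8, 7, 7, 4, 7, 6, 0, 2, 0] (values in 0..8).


Count array: [2, 0, 1, 0, 1, 0, 1, 3, 1]
Reconstruct: [0, 0, 2, 4, 6, 7, 7, 7, 8]


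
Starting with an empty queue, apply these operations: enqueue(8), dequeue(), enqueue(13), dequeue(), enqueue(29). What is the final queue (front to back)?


enqueue(8) -> [8]
dequeue() returns 8 -> []
enqueue(13) -> [13]
dequeue() returns 13 -> []
enqueue(29) -> [29]
Final queue (front to back): [29]


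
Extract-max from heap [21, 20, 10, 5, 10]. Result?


Max = 21
Replace root with last, heapify down
Resulting heap: [20, 10, 10, 5]


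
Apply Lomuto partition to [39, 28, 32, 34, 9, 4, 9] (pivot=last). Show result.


Elements <= 9 go left of pivot.
Result: [9, 4, 9, 34, 39, 28, 32], pivot at index 2


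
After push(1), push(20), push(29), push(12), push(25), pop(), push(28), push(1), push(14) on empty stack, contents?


push(1) -> [1]
push(20) -> [1, 20]
push(29) -> [1, 20, 29]
push(12) -> [1, 20, 29, 12]
push(25) -> [1, 20, 29, 12, 25]
pop() returns 25 -> [1, 20, 29, 12]
push(28) -> [1, 20, 29, 12, 28]
push(1) -> [1, 20, 29, 12, 28, 1]
push(14) -> [1, 20, 29, 12, 28, 1, 14]
Final stack (bottom to top): [1, 20, 29, 12, 28, 1, 14]


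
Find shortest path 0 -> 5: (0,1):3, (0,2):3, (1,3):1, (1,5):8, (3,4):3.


Dijkstra from 0:
Distances: {0: 0, 1: 3, 2: 3, 3: 4, 4: 7, 5: 11}
Shortest distance to 5 = 11, path = [0, 1, 5]


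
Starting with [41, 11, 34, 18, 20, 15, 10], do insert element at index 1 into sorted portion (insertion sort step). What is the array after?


After one pass: [11, 41, 34, 18, 20, 15, 10]


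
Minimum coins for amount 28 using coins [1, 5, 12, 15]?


dp[0]=0; dp[i]=1+min(dp[i-c] for c in coins)
...dp[23]=4, dp[24]=2, dp[25]=3, dp[26]=4, dp[27]=2, dp[28]=3
Minimum coins for 28 = 3


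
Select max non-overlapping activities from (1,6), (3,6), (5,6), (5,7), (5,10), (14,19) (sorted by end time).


Greedy: pick earliest-ending, then skip overlaps.
Selected (2 activities): [(1, 6), (14, 19)]


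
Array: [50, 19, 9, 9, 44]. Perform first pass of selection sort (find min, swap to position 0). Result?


After one pass: [9, 19, 50, 9, 44]


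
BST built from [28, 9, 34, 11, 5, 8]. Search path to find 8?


BST root = 28
Search for 8: compare at each node
Path: [28, 9, 5, 8]


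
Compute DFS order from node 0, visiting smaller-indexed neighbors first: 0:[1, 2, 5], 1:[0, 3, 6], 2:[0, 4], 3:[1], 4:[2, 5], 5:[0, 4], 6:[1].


DFS stack-based: start with [0]
Visit order: [0, 1, 3, 6, 2, 4, 5]


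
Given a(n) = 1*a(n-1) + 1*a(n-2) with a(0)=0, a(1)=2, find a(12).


Build bottom-up:
...a(10)=110, a(11)=178, a(12)=1*178+1*110=288


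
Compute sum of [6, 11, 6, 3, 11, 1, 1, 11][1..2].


Prefix sums: [0, 6, 17, 23, 26, 37, 38, 39, 50]
Sum[1..2] = prefix[3] - prefix[1] = 23 - 6 = 17


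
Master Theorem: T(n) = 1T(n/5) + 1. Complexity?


a=1, b=5, c=0. log_5(1)=0 = c=0. Case 2: O(n^c log n) = O(log n)
Complexity: O(log n)


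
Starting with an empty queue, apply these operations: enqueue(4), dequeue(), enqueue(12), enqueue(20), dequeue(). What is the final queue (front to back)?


enqueue(4) -> [4]
dequeue() returns 4 -> []
enqueue(12) -> [12]
enqueue(20) -> [12, 20]
dequeue() returns 12 -> [20]
Final queue (front to back): [20]


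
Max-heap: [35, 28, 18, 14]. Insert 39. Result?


Append 39: [35, 28, 18, 14, 39]
Bubble up: swap idx 4(39) with idx 1(28); swap idx 1(39) with idx 0(35)
Result: [39, 35, 18, 14, 28]


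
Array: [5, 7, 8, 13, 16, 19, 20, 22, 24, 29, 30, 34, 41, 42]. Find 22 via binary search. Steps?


Search for 22:
[0,13] mid=6 arr[6]=20
[7,13] mid=10 arr[10]=30
[7,9] mid=8 arr[8]=24
[7,7] mid=7 arr[7]=22
Total: 4 comparisons


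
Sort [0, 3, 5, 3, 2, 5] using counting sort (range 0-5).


Count array: [1, 0, 1, 2, 0, 2]
Reconstruct: [0, 2, 3, 3, 5, 5]


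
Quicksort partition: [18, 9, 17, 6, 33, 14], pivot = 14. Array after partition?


Elements <= 14 go left of pivot.
Result: [9, 6, 14, 18, 33, 17], pivot at index 2


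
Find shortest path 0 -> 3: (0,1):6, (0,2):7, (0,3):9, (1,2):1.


Dijkstra from 0:
Distances: {0: 0, 1: 6, 2: 7, 3: 9}
Shortest distance to 3 = 9, path = [0, 3]


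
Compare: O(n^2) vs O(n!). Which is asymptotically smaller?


quadratic grows slower than factorial
O(n^2) is asymptotically smaller; O(n!) grows faster


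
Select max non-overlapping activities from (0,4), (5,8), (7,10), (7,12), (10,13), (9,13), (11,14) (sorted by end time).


Greedy: pick earliest-ending, then skip overlaps.
Selected (3 activities): [(0, 4), (5, 8), (10, 13)]


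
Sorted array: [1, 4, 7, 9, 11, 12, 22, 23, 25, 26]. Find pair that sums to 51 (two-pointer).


Two pointers: lo=0, hi=9
Found pair: (25, 26) summing to 51


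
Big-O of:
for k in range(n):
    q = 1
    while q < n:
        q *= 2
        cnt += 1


Per nesting level: O(n) * O(log n) = O(n log n)
Complexity: O(n log n)


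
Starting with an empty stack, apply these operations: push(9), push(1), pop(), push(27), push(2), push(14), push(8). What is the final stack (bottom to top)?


push(9) -> [9]
push(1) -> [9, 1]
pop() returns 1 -> [9]
push(27) -> [9, 27]
push(2) -> [9, 27, 2]
push(14) -> [9, 27, 2, 14]
push(8) -> [9, 27, 2, 14, 8]
Final stack (bottom to top): [9, 27, 2, 14, 8]


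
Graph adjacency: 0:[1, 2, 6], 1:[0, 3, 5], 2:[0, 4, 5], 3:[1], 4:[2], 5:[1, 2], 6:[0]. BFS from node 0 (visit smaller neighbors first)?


BFS queue: start with [0]
Visit order: [0, 1, 2, 6, 3, 5, 4]


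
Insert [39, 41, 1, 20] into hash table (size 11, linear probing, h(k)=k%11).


Insertions: 39->slot 6; 41->slot 8; 1->slot 1; 20->slot 9
Table: [None, 1, None, None, None, None, 39, None, 41, 20, None]


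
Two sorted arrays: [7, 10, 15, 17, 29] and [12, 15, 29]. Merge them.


Compare heads, take smaller each step.
Merged: [7, 10, 12, 15, 15, 17, 29, 29]


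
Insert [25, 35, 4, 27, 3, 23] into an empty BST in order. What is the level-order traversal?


Root = 25; build tree by BST insertion.
Level-Order traversal: [25, 4, 35, 3, 23, 27]


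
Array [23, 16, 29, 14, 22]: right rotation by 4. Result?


Right rotate by 4: [16, 29, 14, 22, 23]


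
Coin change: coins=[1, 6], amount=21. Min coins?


dp[0]=0; dp[i]=1+min(dp[i-c] for c in coins)
...dp[16]=6, dp[17]=7, dp[18]=3, dp[19]=4, dp[20]=5, dp[21]=6
Minimum coins for 21 = 6


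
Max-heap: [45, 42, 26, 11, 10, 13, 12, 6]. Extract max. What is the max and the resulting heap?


Max = 45
Replace root with last, heapify down
Resulting heap: [42, 11, 26, 6, 10, 13, 12]


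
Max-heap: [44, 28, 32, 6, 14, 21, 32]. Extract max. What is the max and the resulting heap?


Max = 44
Replace root with last, heapify down
Resulting heap: [32, 28, 32, 6, 14, 21]


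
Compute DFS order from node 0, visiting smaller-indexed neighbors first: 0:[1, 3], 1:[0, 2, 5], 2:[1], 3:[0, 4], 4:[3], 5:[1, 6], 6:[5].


DFS stack-based: start with [0]
Visit order: [0, 1, 2, 5, 6, 3, 4]


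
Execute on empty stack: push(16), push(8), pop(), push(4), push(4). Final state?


push(16) -> [16]
push(8) -> [16, 8]
pop() returns 8 -> [16]
push(4) -> [16, 4]
push(4) -> [16, 4, 4]
Final stack (bottom to top): [16, 4, 4]


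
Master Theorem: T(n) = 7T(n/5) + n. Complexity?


a=7, b=5, c=1. log_5(7)=1.209 > c=1. Case 1: O(n^log_b(a)) = O(n^1.209)
Complexity: O(n^1.209)


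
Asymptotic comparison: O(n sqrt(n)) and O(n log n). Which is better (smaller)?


linearithmic grows slower than n^1.5
O(n log n) is asymptotically smaller; O(n sqrt(n)) grows faster


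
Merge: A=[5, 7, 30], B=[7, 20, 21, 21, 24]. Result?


Compare heads, take smaller each step.
Merged: [5, 7, 7, 20, 21, 21, 24, 30]


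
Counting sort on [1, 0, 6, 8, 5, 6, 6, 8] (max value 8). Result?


Count array: [1, 1, 0, 0, 0, 1, 3, 0, 2]
Reconstruct: [0, 1, 5, 6, 6, 6, 8, 8]


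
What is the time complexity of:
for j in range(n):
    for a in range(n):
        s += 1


Per nesting level: O(n) * O(n) = O(n^2)
Complexity: O(n^2)


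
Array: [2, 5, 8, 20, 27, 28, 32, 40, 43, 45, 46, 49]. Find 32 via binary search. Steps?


Search for 32:
[0,11] mid=5 arr[5]=28
[6,11] mid=8 arr[8]=43
[6,7] mid=6 arr[6]=32
Total: 3 comparisons


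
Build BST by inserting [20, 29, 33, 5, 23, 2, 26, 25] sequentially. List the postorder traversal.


Root = 20; build tree by BST insertion.
Postorder traversal: [2, 5, 25, 26, 23, 33, 29, 20]


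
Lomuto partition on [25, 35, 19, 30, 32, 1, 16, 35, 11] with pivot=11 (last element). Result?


Elements <= 11 go left of pivot.
Result: [1, 11, 19, 30, 32, 25, 16, 35, 35], pivot at index 1


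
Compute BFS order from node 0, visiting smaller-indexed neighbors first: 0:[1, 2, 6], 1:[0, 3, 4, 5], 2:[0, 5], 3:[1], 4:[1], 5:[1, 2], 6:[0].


BFS queue: start with [0]
Visit order: [0, 1, 2, 6, 3, 4, 5]


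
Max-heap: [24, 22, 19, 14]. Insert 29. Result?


Append 29: [24, 22, 19, 14, 29]
Bubble up: swap idx 4(29) with idx 1(22); swap idx 1(29) with idx 0(24)
Result: [29, 24, 19, 14, 22]


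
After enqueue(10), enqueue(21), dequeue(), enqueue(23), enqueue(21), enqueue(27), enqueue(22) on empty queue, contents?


enqueue(10) -> [10]
enqueue(21) -> [10, 21]
dequeue() returns 10 -> [21]
enqueue(23) -> [21, 23]
enqueue(21) -> [21, 23, 21]
enqueue(27) -> [21, 23, 21, 27]
enqueue(22) -> [21, 23, 21, 27, 22]
Final queue (front to back): [21, 23, 21, 27, 22]


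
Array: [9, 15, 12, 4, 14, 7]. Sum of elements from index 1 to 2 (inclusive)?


Prefix sums: [0, 9, 24, 36, 40, 54, 61]
Sum[1..2] = prefix[3] - prefix[1] = 36 - 9 = 27


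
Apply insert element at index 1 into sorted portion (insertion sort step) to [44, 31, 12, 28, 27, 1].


After one pass: [31, 44, 12, 28, 27, 1]


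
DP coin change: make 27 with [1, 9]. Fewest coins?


dp[0]=0; dp[i]=1+min(dp[i-c] for c in coins)
...dp[22]=6, dp[23]=7, dp[24]=8, dp[25]=9, dp[26]=10, dp[27]=3
Minimum coins for 27 = 3


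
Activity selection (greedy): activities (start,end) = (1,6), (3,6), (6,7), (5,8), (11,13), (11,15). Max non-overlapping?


Greedy: pick earliest-ending, then skip overlaps.
Selected (3 activities): [(1, 6), (6, 7), (11, 13)]


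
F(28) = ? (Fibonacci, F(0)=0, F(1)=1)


F(n)=F(n-1)+F(n-2)
...F(26)=121393, F(27)=196418, F(28)=317811


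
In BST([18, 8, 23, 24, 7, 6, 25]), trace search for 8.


BST root = 18
Search for 8: compare at each node
Path: [18, 8]


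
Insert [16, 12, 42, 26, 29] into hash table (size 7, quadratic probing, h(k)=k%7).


Insertions: 16->slot 2; 12->slot 5; 42->slot 0; 26->slot 6; 29->slot 1
Table: [42, 29, 16, None, None, 12, 26]


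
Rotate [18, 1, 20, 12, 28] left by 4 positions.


Left rotate by 4: [28, 18, 1, 20, 12]


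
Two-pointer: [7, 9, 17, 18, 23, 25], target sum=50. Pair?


Two pointers: lo=0, hi=5
No pair sums to 50


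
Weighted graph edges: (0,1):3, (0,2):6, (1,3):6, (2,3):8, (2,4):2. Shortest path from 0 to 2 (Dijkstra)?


Dijkstra from 0:
Distances: {0: 0, 1: 3, 2: 6, 3: 9, 4: 8}
Shortest distance to 2 = 6, path = [0, 2]


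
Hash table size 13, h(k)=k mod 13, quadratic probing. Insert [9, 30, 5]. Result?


Insertions: 9->slot 9; 30->slot 4; 5->slot 5
Table: [None, None, None, None, 30, 5, None, None, None, 9, None, None, None]


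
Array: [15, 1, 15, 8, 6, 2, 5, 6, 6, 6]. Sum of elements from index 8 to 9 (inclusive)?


Prefix sums: [0, 15, 16, 31, 39, 45, 47, 52, 58, 64, 70]
Sum[8..9] = prefix[10] - prefix[8] = 70 - 58 = 12


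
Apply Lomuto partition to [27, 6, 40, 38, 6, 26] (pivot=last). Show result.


Elements <= 26 go left of pivot.
Result: [6, 6, 26, 38, 27, 40], pivot at index 2


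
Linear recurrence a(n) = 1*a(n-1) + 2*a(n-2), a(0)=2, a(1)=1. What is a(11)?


Build bottom-up:
...a(9)=511, a(10)=1025, a(11)=1*1025+2*511=2047


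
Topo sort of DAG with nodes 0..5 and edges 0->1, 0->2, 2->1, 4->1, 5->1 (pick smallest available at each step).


Kahn's algorithm, process smallest node first
Order: [0, 2, 3, 4, 5, 1]


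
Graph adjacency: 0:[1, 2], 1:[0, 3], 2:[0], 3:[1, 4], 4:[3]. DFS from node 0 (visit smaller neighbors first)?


DFS stack-based: start with [0]
Visit order: [0, 1, 3, 4, 2]


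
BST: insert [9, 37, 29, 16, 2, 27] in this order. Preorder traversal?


Root = 9; build tree by BST insertion.
Preorder traversal: [9, 2, 37, 29, 16, 27]


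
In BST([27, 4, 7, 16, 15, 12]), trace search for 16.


BST root = 27
Search for 16: compare at each node
Path: [27, 4, 7, 16]


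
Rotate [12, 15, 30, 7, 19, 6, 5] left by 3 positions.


Left rotate by 3: [7, 19, 6, 5, 12, 15, 30]


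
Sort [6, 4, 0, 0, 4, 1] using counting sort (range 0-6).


Count array: [2, 1, 0, 0, 2, 0, 1]
Reconstruct: [0, 0, 1, 4, 4, 6]


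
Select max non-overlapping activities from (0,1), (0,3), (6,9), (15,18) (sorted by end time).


Greedy: pick earliest-ending, then skip overlaps.
Selected (3 activities): [(0, 1), (6, 9), (15, 18)]


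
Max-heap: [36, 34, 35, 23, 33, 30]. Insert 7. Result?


Append 7: [36, 34, 35, 23, 33, 30, 7]
Bubble up: no swaps needed
Result: [36, 34, 35, 23, 33, 30, 7]


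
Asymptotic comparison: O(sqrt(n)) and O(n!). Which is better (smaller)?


sublinear grows slower than factorial
O(sqrt(n)) is asymptotically smaller; O(n!) grows faster


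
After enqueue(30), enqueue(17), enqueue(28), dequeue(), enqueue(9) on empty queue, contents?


enqueue(30) -> [30]
enqueue(17) -> [30, 17]
enqueue(28) -> [30, 17, 28]
dequeue() returns 30 -> [17, 28]
enqueue(9) -> [17, 28, 9]
Final queue (front to back): [17, 28, 9]


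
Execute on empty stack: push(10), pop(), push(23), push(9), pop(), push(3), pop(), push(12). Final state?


push(10) -> [10]
pop() returns 10 -> []
push(23) -> [23]
push(9) -> [23, 9]
pop() returns 9 -> [23]
push(3) -> [23, 3]
pop() returns 3 -> [23]
push(12) -> [23, 12]
Final stack (bottom to top): [23, 12]


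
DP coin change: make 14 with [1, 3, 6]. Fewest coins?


dp[0]=0; dp[i]=1+min(dp[i-c] for c in coins)
...dp[9]=2, dp[10]=3, dp[11]=4, dp[12]=2, dp[13]=3, dp[14]=4
Minimum coins for 14 = 4


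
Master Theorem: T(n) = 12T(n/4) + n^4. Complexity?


a=12, b=4, c=4. log_4(12)=1.792 < c=4. Case 3: O(n^c) = O(n^4)
Complexity: O(n^4)


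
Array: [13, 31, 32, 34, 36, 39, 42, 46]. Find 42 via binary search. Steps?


Search for 42:
[0,7] mid=3 arr[3]=34
[4,7] mid=5 arr[5]=39
[6,7] mid=6 arr[6]=42
Total: 3 comparisons


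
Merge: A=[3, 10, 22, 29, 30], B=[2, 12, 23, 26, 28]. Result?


Compare heads, take smaller each step.
Merged: [2, 3, 10, 12, 22, 23, 26, 28, 29, 30]


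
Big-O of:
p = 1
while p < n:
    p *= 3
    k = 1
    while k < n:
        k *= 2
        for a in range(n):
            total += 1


Per nesting level: O(log n) * O(log n) * O(n) = O(n (log n)^2)
Complexity: O(n (log n)^2)


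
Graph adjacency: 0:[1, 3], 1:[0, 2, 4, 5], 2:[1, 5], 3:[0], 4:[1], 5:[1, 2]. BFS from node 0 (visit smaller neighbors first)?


BFS queue: start with [0]
Visit order: [0, 1, 3, 2, 4, 5]


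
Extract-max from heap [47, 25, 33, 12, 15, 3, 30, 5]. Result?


Max = 47
Replace root with last, heapify down
Resulting heap: [33, 25, 30, 12, 15, 3, 5]


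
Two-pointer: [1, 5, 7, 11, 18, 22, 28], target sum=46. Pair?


Two pointers: lo=0, hi=6
Found pair: (18, 28) summing to 46


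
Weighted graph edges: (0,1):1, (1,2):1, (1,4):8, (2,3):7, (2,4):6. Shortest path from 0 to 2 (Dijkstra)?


Dijkstra from 0:
Distances: {0: 0, 1: 1, 2: 2, 3: 9, 4: 8}
Shortest distance to 2 = 2, path = [0, 1, 2]


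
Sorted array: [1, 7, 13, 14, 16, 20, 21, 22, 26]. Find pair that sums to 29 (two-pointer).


Two pointers: lo=0, hi=8
Found pair: (7, 22) summing to 29


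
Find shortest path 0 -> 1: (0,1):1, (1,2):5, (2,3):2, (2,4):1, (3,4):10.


Dijkstra from 0:
Distances: {0: 0, 1: 1, 2: 6, 3: 8, 4: 7}
Shortest distance to 1 = 1, path = [0, 1]


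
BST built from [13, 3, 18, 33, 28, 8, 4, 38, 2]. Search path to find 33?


BST root = 13
Search for 33: compare at each node
Path: [13, 18, 33]


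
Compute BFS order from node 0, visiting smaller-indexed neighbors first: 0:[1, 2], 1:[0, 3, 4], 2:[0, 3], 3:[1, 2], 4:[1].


BFS queue: start with [0]
Visit order: [0, 1, 2, 3, 4]


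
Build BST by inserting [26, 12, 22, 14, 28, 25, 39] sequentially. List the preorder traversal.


Root = 26; build tree by BST insertion.
Preorder traversal: [26, 12, 22, 14, 25, 28, 39]


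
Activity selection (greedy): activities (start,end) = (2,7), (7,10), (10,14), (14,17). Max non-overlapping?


Greedy: pick earliest-ending, then skip overlaps.
Selected (4 activities): [(2, 7), (7, 10), (10, 14), (14, 17)]


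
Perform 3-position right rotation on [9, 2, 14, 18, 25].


Right rotate by 3: [14, 18, 25, 9, 2]


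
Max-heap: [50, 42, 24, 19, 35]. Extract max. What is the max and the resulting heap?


Max = 50
Replace root with last, heapify down
Resulting heap: [42, 35, 24, 19]


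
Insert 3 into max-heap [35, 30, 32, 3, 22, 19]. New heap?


Append 3: [35, 30, 32, 3, 22, 19, 3]
Bubble up: no swaps needed
Result: [35, 30, 32, 3, 22, 19, 3]


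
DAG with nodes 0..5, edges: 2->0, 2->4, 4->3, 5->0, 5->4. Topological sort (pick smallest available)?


Kahn's algorithm, process smallest node first
Order: [1, 2, 5, 0, 4, 3]


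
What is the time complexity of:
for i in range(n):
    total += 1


Per nesting level: O(n) = O(n)
Complexity: O(n)


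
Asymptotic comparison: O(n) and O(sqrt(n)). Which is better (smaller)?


sublinear grows slower than linear
O(sqrt(n)) is asymptotically smaller; O(n) grows faster


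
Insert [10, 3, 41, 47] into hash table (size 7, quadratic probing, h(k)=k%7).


Insertions: 10->slot 3; 3->slot 4; 41->slot 6; 47->slot 5
Table: [None, None, None, 10, 3, 47, 41]


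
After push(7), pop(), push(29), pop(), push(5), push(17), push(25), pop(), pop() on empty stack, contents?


push(7) -> [7]
pop() returns 7 -> []
push(29) -> [29]
pop() returns 29 -> []
push(5) -> [5]
push(17) -> [5, 17]
push(25) -> [5, 17, 25]
pop() returns 25 -> [5, 17]
pop() returns 17 -> [5]
Final stack (bottom to top): [5]


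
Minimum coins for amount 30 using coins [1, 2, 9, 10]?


dp[0]=0; dp[i]=1+min(dp[i-c] for c in coins)
...dp[25]=5, dp[26]=5, dp[27]=3, dp[28]=3, dp[29]=3, dp[30]=3
Minimum coins for 30 = 3


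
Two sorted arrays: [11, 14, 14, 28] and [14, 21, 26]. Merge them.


Compare heads, take smaller each step.
Merged: [11, 14, 14, 14, 21, 26, 28]


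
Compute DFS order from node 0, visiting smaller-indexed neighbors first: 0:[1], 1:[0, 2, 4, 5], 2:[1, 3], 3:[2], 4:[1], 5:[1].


DFS stack-based: start with [0]
Visit order: [0, 1, 2, 3, 4, 5]


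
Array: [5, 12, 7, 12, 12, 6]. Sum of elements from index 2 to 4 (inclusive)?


Prefix sums: [0, 5, 17, 24, 36, 48, 54]
Sum[2..4] = prefix[5] - prefix[2] = 48 - 17 = 31


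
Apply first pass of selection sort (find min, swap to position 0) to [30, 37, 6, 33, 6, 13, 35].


After one pass: [6, 37, 30, 33, 6, 13, 35]


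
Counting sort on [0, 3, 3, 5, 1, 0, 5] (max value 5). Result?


Count array: [2, 1, 0, 2, 0, 2]
Reconstruct: [0, 0, 1, 3, 3, 5, 5]


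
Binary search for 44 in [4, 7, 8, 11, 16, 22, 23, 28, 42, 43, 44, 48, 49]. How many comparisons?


Search for 44:
[0,12] mid=6 arr[6]=23
[7,12] mid=9 arr[9]=43
[10,12] mid=11 arr[11]=48
[10,10] mid=10 arr[10]=44
Total: 4 comparisons


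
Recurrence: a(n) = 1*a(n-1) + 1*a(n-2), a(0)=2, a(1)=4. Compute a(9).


Build bottom-up:
...a(7)=68, a(8)=110, a(9)=1*110+1*68=178


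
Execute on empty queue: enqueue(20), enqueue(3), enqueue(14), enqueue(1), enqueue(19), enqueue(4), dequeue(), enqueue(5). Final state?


enqueue(20) -> [20]
enqueue(3) -> [20, 3]
enqueue(14) -> [20, 3, 14]
enqueue(1) -> [20, 3, 14, 1]
enqueue(19) -> [20, 3, 14, 1, 19]
enqueue(4) -> [20, 3, 14, 1, 19, 4]
dequeue() returns 20 -> [3, 14, 1, 19, 4]
enqueue(5) -> [3, 14, 1, 19, 4, 5]
Final queue (front to back): [3, 14, 1, 19, 4, 5]


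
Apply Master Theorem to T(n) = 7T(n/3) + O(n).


a=7, b=3, c=1. log_3(7)=1.771 > c=1. Case 1: O(n^log_b(a)) = O(n^1.771)
Complexity: O(n^1.771)


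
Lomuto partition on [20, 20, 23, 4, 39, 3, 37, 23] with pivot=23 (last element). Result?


Elements <= 23 go left of pivot.
Result: [20, 20, 23, 4, 3, 23, 37, 39], pivot at index 5


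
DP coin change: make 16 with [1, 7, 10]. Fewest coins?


dp[0]=0; dp[i]=1+min(dp[i-c] for c in coins)
...dp[11]=2, dp[12]=3, dp[13]=4, dp[14]=2, dp[15]=3, dp[16]=4
Minimum coins for 16 = 4


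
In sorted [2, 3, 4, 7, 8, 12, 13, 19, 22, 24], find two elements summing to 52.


Two pointers: lo=0, hi=9
No pair sums to 52


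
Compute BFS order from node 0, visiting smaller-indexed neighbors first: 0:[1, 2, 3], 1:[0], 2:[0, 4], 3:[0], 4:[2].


BFS queue: start with [0]
Visit order: [0, 1, 2, 3, 4]


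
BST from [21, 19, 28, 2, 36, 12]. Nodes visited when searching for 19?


BST root = 21
Search for 19: compare at each node
Path: [21, 19]


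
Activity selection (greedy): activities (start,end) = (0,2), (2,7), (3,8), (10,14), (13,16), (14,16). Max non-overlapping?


Greedy: pick earliest-ending, then skip overlaps.
Selected (4 activities): [(0, 2), (2, 7), (10, 14), (14, 16)]


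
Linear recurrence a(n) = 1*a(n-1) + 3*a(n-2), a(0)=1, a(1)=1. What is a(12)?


Build bottom-up:
...a(10)=2683, a(11)=6160, a(12)=1*6160+3*2683=14209


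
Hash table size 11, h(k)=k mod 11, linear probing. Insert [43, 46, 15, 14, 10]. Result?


Insertions: 43->slot 10; 46->slot 2; 15->slot 4; 14->slot 3; 10->slot 0
Table: [10, None, 46, 14, 15, None, None, None, None, None, 43]
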